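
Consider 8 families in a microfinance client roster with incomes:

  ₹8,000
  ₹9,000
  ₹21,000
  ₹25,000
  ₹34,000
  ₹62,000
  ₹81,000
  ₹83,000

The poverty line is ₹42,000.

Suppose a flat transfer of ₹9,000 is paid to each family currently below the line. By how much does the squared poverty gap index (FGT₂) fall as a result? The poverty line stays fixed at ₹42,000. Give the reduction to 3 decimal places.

Before: below the line — ₹8,000, ₹9,000, ₹21,000, ₹25,000, ₹34,000; squared poverty gap index (FGT₂) = 0.21535.
After the ₹9,000 transfer: below the line — ₹17,000, ₹18,000, ₹30,000, ₹34,000; squared poverty gap index (FGT₂) = 0.09984.
Reduction = 0.21535 − 0.09984 = 0.116.

0.116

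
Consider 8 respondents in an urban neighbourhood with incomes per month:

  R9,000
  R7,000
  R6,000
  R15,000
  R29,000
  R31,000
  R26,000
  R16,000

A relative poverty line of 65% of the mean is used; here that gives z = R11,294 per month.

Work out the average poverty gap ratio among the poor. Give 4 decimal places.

Incomes under z: R6,000, R7,000, R9,000 (q = 3 of N = 8).
Relative gaps: 0.4687, 0.3802, 0.2031; sum = 1.052063.
I averages over the q = 3 poor units only: 1.052063 / 3 = 0.3507.

0.3507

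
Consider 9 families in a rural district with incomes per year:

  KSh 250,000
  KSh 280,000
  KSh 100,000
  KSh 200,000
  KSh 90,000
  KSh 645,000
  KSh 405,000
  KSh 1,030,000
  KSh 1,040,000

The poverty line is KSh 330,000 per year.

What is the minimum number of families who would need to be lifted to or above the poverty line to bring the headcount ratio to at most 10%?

5

5 of the 9 families are poor, so H = 5/9 = 0.556.
A headcount ratio of at most 10% allows at most ⌊0.10 × 9⌋ = 0 poor families.
So at least 5 − 0 = 5 must be lifted.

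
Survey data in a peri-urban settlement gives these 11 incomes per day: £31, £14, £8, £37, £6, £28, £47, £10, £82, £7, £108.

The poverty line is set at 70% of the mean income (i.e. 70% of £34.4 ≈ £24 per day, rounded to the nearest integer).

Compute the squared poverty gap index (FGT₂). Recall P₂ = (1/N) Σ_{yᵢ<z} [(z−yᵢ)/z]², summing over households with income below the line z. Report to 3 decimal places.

Below the line: £6, £7, £8, £10, £14 (q = 5 of N = 11).
Normalized shortfalls: (24−6)/24 = 0.7500; (24−7)/24 = 0.7083; (24−8)/24 = 0.6667; (24−10)/24 = 0.5833; (24−14)/24 = 0.4167.
Squared: 0.5625; 0.5017; 0.4444; 0.3403; 0.1736.
Sum = 2.022569; P₂ = 2.022569 / 11 = 0.184.

0.184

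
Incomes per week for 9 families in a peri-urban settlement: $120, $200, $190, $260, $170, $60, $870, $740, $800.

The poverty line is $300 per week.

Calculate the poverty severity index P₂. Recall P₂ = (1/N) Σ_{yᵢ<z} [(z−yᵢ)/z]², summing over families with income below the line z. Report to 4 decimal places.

0.1612

Incomes under z: $60, $120, $170, $190, $200, $260 (q = 6 of N = 9).
Gap ratios (z−y)/z: (300−60)/300 = 0.8000; (300−120)/300 = 0.6000; (300−170)/300 = 0.4333; (300−190)/300 = 0.3667; (300−200)/300 = 0.3333; (300−260)/300 = 0.1333.
Squared: 0.6400; 0.3600; 0.1878; 0.1344; 0.1111; 0.0178.
Sum = 1.451111; P₂ = 1.451111 / 9 = 0.1612.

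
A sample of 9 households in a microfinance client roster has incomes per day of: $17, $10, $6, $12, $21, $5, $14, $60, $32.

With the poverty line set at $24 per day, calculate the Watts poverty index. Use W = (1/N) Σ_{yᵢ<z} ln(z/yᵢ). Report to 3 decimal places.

0.616

Poor units: $5, $6, $10, $12, $14, $17, $21 (q = 7 of N = 9).
ln(z/y) terms: ln(24/5) = 1.5686; ln(24/6) = 1.3863; ln(24/10) = 0.8755; ln(24/12) = 0.6931; ln(24/14) = 0.5390; ln(24/17) = 0.3448; ln(24/21) = 0.1335.
W = 5.540895 / 9 = 0.616.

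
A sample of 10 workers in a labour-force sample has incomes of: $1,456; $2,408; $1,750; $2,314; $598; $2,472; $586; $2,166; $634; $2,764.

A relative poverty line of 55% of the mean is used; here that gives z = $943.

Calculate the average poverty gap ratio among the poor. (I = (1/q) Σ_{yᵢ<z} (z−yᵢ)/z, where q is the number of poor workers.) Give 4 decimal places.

0.3574

Poor units: $586, $598, $634 (q = 3 of N = 10).
Shortfall ratios (z−y)/z: 0.3786, 0.3659, 0.3277; sum = 1.072110.
The income-gap ratio divides by q (the poor only): 1.072110 / 3 = 0.3574.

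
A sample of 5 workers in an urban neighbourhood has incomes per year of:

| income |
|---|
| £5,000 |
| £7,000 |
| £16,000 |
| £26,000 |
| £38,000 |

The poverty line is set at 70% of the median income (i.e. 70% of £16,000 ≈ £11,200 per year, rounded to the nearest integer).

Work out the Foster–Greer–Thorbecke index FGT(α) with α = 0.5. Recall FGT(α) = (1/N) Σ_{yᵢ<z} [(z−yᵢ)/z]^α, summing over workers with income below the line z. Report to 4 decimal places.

0.2713

Below the line: £5,000, £7,000 (q = 2 of N = 5).
Normalized shortfalls: (11200−5000)/11200 = 0.5536; (11200−7000)/11200 = 0.3750.
Raised to α = 0.5: 0.74402; 0.61237.
Sum = 1.356396; FGT(0.5) = 1.356396 / 5 = 0.2713.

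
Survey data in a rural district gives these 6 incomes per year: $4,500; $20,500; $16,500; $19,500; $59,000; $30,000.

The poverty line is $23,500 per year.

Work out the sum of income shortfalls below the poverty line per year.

Below the line: $4,500, $16,500, $19,500, $20,500 (q = 4 of N = 6).
Individual gaps: 23500−4500 = 19000; 23500−16500 = 7000; 23500−19500 = 4000; 23500−20500 = 3000.
Aggregate gap = $33,000.

$33,000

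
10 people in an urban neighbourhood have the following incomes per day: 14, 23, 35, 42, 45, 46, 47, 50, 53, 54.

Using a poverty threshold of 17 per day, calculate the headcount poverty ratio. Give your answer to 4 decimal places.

1 of the 10 people have income below 17.
H = 1/10 = 0.1000.

0.1000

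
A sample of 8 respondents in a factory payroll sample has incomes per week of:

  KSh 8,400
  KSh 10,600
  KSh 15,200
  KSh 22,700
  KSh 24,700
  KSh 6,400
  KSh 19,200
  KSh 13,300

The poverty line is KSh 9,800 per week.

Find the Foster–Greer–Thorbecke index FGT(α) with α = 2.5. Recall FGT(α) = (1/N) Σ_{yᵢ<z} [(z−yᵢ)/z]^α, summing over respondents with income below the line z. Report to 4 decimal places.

0.0098

Below the line: KSh 6,400, KSh 8,400 (q = 2 of N = 8).
Gap ratios (z−y)/z: (9800−6400)/9800 = 0.3469; (9800−8400)/9800 = 0.1429.
Raised to α = 2.5: 0.07090; 0.00771.
Sum = 0.078611; FGT(2.5) = 0.078611 / 8 = 0.0098.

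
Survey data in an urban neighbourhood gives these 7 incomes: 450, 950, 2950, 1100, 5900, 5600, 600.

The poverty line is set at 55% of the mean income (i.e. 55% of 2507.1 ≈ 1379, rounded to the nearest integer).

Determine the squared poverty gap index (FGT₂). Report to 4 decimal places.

0.1301

Below the line: 450, 600, 950, 1100 (q = 4 of N = 7).
Shortfall ratios: (1379−450)/1379 = 0.6737; (1379−600)/1379 = 0.5649; (1379−950)/1379 = 0.3111; (1379−1100)/1379 = 0.2023.
Squared: 0.4538; 0.3191; 0.0968; 0.0409.
Sum = 0.910668; P₂ = 0.910668 / 7 = 0.1301.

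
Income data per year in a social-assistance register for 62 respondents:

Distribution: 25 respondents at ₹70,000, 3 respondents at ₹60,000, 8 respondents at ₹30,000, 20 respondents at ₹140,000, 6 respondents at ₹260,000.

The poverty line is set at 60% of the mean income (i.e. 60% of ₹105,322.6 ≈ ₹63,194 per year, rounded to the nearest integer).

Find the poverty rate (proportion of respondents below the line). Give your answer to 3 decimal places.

11 of the 62 respondents have income below ₹63,194.
H = 11/62 = 0.177.

0.177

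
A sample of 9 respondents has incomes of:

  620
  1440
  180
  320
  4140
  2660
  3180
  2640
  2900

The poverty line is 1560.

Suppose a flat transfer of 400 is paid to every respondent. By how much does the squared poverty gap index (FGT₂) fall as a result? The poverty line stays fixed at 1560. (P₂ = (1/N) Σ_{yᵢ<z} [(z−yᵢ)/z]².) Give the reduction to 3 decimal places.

Before: below the line — 180, 320, 620, 1440; squared poverty gap index (FGT₂) = 0.19815.
After the 400 transfer: below the line — 580, 720, 1020; squared poverty gap index (FGT₂) = 0.08938.
Reduction = 0.19815 − 0.08938 = 0.109.

0.109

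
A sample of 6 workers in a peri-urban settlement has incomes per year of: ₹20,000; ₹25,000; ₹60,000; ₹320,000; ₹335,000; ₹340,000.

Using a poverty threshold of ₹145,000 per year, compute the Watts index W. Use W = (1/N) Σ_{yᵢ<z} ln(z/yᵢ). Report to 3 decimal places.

0.770

Poor units: ₹20,000, ₹25,000, ₹60,000 (q = 3 of N = 6).
Log shortfalls: ln(145000/20000) = 1.9810; ln(145000/25000) = 1.7579; ln(145000/60000) = 0.8824.
W = 4.621249 / 6 = 0.770.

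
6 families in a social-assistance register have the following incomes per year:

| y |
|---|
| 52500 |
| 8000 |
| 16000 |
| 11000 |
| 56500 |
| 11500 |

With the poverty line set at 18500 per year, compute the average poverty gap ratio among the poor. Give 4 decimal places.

Below the line: 8000, 11000, 11500, 16000 (q = 4 of N = 6).
Relative gaps: 0.5676, 0.4054, 0.3784, 0.1351; sum = 1.486486.
The income-gap ratio divides by q (the poor only): 1.486486 / 4 = 0.3716.

0.3716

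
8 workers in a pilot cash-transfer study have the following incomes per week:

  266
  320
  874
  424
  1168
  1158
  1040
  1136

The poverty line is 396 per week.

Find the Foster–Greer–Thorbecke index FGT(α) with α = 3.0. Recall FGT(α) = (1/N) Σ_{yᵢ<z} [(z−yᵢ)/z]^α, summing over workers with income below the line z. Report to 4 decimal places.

Below the line: 266, 320 (q = 2 of N = 8).
Normalized shortfalls: (396−266)/396 = 0.3283; (396−320)/396 = 0.1919.
Raised to α = 3.0: 0.03538; 0.00707.
Sum = 0.042448; FGT(3.0) = 0.042448 / 8 = 0.0053.

0.0053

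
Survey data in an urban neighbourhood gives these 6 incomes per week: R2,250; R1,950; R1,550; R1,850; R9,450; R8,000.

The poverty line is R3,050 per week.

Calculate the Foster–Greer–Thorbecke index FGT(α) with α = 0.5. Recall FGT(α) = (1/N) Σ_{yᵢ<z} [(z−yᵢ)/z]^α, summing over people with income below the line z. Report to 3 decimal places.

0.407

Incomes under z: R1,550, R1,850, R1,950, R2,250 (q = 4 of N = 6).
Relative gaps: (3050−1550)/3050 = 0.4918; (3050−1850)/3050 = 0.3934; (3050−1950)/3050 = 0.3607; (3050−2250)/3050 = 0.2623.
Raised to α = 0.5: 0.70129; 0.62725; 0.60055; 0.51215.
Sum = 2.441231; FGT(0.5) = 2.441231 / 6 = 0.407.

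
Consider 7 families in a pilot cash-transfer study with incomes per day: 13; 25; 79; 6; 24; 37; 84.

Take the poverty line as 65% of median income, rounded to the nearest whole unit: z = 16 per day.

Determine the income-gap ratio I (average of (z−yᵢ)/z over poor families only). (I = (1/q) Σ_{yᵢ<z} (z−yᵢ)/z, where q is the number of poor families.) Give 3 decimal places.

Below z: 6, 13 (q = 2 of N = 7).
Shortfall ratios (z−y)/z: 0.6250, 0.1875; sum = 0.812500.
The income-gap ratio divides by q (the poor only): 0.812500 / 2 = 0.406.

0.406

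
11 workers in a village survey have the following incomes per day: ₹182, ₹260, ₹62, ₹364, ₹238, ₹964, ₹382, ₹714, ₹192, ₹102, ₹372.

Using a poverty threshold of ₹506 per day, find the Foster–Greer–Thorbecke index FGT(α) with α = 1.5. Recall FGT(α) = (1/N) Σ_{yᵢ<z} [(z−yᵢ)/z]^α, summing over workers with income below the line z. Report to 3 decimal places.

0.333

Poor units: ₹62, ₹102, ₹182, ₹192, ₹238, ₹260, ₹364, ₹372, ₹382 (q = 9 of N = 11).
Normalized shortfalls: (506−62)/506 = 0.8775; (506−102)/506 = 0.7984; (506−182)/506 = 0.6403; (506−192)/506 = 0.6206; (506−238)/506 = 0.5296; (506−260)/506 = 0.4862; (506−364)/506 = 0.2806; (506−372)/506 = 0.2648; (506−382)/506 = 0.2451.
Raised to α = 1.5: 0.82196; 0.71342; 0.51238; 0.48884; 0.38546; 0.33898; 0.14866; 0.13628; 0.12131.
Sum = 3.667296; FGT(1.5) = 3.667296 / 11 = 0.333.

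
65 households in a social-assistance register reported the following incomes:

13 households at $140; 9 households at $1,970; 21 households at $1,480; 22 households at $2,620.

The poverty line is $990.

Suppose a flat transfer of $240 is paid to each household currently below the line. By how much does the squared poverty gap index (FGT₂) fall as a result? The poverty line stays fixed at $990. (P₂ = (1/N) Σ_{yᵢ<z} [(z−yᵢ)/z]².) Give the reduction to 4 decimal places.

Before: below the line — 13×$140; squared poverty gap index (FGT₂) = 0.147434.
After the $240 transfer: below the line — 13×$380; squared poverty gap index (FGT₂) = 0.075931.
Reduction = 0.147434 − 0.075931 = 0.0715.

0.0715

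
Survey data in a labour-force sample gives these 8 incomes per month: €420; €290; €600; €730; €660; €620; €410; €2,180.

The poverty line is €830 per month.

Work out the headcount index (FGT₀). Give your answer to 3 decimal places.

0.875

7 of the 8 individuals have income below €830.
H = 7/8 = 0.875.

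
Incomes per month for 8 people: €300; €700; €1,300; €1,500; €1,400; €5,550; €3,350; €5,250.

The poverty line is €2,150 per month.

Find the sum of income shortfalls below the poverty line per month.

Poor units: €300, €700, €1,300, €1,400, €1,500 (q = 5 of N = 8).
Individual gaps: 2150−300 = 1850; 2150−700 = 1450; 2150−1300 = 850; 2150−1400 = 750; 2150−1500 = 650.
Aggregate gap = €5,550.

€5,550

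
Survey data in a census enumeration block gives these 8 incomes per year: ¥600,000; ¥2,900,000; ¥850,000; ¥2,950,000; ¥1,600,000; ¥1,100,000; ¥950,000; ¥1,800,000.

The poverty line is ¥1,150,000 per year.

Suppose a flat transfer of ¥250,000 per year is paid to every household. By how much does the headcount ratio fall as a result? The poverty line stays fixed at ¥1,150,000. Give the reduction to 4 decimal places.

Before: below the line — ¥600,000, ¥850,000, ¥950,000, ¥1,100,000; headcount ratio = 0.500000.
After the ¥250,000 transfer: below the line — ¥850,000, ¥1,100,000; headcount ratio = 0.250000.
Reduction = 0.500000 − 0.250000 = 0.2500.

0.2500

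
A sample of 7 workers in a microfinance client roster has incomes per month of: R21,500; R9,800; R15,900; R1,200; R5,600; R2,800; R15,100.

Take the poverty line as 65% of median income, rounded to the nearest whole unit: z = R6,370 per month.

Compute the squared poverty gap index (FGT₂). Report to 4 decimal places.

Poor units: R1,200, R2,800, R5,600 (q = 3 of N = 7).
Gap ratios (z−y)/z: (6370−1200)/6370 = 0.8116; (6370−2800)/6370 = 0.5604; (6370−5600)/6370 = 0.1209.
Squared: 0.6587; 0.3141; 0.0146.
Sum = 0.987426; P₂ = 0.987426 / 7 = 0.1411.

0.1411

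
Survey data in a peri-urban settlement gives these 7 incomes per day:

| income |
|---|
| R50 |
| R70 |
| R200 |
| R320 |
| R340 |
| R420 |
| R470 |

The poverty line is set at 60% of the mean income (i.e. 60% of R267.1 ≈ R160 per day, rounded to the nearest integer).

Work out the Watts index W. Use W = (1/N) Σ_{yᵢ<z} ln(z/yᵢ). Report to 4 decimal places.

Below z: R50, R70 (q = 2 of N = 7).
ln(z/y) terms: ln(160/50) = 1.1632; ln(160/70) = 0.8267.
W = 1.989829 / 7 = 0.2843.

0.2843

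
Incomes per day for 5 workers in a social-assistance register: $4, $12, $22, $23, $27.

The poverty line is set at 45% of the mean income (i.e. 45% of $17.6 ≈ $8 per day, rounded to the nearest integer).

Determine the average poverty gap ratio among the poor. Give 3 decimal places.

Incomes under z: $4 (q = 1 of N = 5).
Relative gaps: 0.5000; sum = 0.500000.
I averages over the q = 1 poor units only: 0.500000 / 1 = 0.500.

0.500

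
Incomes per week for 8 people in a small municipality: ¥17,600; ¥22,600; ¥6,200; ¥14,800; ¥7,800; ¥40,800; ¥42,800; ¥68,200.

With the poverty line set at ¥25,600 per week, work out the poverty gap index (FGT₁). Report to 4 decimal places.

0.2881

Below z: ¥6,200, ¥7,800, ¥14,800, ¥17,600, ¥22,600 (q = 5 of N = 8).
Normalized shortfalls: (25600−6200)/25600 = 0.7578; (25600−7800)/25600 = 0.6953; (25600−14800)/25600 = 0.4219; (25600−17600)/25600 = 0.3125; (25600−22600)/25600 = 0.1172.
Σ = 2.304688. Dividing by the full population N = 8 gives P₁ = 0.2881.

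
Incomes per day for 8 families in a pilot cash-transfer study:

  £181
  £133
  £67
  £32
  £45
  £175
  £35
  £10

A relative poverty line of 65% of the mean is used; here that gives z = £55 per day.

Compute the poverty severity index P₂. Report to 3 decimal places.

0.126

Below the line: £10, £32, £35, £45 (q = 4 of N = 8).
Gap ratios (z−y)/z: (55−10)/55 = 0.8182; (55−32)/55 = 0.4182; (55−35)/55 = 0.3636; (55−45)/55 = 0.1818.
Squared: 0.6694; 0.1749; 0.1322; 0.0331.
Sum = 1.009587; P₂ = 1.009587 / 8 = 0.126.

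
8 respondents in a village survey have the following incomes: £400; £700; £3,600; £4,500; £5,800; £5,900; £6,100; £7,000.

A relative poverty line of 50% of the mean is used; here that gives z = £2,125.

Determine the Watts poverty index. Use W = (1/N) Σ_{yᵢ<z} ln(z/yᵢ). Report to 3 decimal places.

0.348

Poor units: £400, £700 (q = 2 of N = 8).
Log gaps: ln(2125/400) = 1.6701; ln(2125/700) = 1.1104.
W = 2.780509 / 8 = 0.348.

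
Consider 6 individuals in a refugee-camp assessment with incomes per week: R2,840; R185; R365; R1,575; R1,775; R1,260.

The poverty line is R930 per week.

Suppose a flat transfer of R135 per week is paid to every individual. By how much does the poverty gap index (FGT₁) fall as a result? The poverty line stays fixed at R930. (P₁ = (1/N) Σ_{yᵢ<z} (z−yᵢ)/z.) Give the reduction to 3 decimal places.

Before: below the line — R185, R365; poverty gap index (FGT₁) = 0.23477.
After the R135 transfer: below the line — R320, R500; poverty gap index (FGT₁) = 0.18638.
Reduction = 0.23477 − 0.18638 = 0.048.

0.048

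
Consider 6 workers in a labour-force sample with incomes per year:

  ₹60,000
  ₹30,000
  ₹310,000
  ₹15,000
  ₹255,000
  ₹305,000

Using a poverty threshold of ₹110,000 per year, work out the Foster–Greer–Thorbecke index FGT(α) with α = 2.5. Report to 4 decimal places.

0.2139

Below z: ₹15,000, ₹30,000, ₹60,000 (q = 3 of N = 6).
Relative gaps: (110000−15000)/110000 = 0.8636; (110000−30000)/110000 = 0.7273; (110000−60000)/110000 = 0.4545.
Raised to α = 2.5: 0.69315; 0.45107; 0.13930.
Sum = 1.283517; FGT(2.5) = 1.283517 / 6 = 0.2139.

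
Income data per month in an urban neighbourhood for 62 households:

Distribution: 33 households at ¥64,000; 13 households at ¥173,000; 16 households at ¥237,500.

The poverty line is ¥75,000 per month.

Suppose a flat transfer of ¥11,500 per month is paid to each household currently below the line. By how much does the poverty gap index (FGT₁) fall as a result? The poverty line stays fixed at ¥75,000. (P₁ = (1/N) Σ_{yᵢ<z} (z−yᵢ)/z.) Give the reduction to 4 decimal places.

Before: below the line — 33×¥64,000; poverty gap index (FGT₁) = 0.078065.
After the ¥11,500 transfer: below the line — none; poverty gap index (FGT₁) = 0.000000.
Reduction = 0.078065 − 0.000000 = 0.0781.

0.0781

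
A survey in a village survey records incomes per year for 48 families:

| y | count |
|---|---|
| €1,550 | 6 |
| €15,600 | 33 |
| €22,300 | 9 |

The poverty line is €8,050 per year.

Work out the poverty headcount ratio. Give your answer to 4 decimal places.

6 of the 48 families have income below €8,050.
H = 6/48 = 0.1250.

0.1250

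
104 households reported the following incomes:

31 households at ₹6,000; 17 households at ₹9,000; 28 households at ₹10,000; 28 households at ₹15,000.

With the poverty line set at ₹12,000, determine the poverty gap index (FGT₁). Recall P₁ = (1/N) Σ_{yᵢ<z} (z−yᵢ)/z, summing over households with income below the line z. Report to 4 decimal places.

Poor units: 31×₹6,000, 17×₹9,000, 28×₹10,000 (q = 76 of N = 104).
Relative gaps: (12000−6000)/12000 = 0.5000 (×31); (12000−9000)/12000 = 0.2500 (×17); (12000−10000)/12000 = 0.1667 (×28).
Sum of shortfalls = 24.416667; P₁ averages over all N: 24.416667 / 104 = 0.2348.

0.2348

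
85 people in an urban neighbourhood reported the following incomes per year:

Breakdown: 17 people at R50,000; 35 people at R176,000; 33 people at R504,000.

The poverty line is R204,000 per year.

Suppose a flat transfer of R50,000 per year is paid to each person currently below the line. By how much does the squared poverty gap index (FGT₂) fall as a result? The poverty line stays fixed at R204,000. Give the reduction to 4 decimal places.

0.0698

Before: below the line — 17×R50,000, 35×R176,000; squared poverty gap index (FGT₂) = 0.121733.
After the R50,000 transfer: below the line — 17×R100,000; squared poverty gap index (FGT₂) = 0.051980.
Reduction = 0.121733 − 0.051980 = 0.0698.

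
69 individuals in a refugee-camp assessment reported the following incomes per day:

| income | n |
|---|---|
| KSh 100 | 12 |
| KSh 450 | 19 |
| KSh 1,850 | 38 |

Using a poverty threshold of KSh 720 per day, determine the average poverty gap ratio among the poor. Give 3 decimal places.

Poor units: 12×KSh 100, 19×KSh 450 (q = 31 of N = 69).
Relative gaps: 0.8611 (×12), 0.3750 (×19); sum = 17.458333.
I averages over the q = 31 poor units only: 17.458333 / 31 = 0.563.

0.563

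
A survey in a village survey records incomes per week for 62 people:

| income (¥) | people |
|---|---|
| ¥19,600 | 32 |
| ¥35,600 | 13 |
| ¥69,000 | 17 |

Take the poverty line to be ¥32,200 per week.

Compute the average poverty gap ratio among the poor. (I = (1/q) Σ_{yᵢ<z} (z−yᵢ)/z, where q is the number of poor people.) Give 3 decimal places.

Incomes under z: 32×¥19,600 (q = 32 of N = 62).
Shortfall ratios (z−y)/z: 0.3913 (×32); sum = 12.521739.
The income-gap ratio divides by q (the poor only): 12.521739 / 32 = 0.391.

0.391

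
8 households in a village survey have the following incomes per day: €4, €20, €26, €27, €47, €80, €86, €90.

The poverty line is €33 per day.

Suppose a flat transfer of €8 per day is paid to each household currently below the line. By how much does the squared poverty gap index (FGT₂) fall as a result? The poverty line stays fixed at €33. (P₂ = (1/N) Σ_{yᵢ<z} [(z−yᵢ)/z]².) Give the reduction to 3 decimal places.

0.072

Before: below the line — €4, €20, €26, €27; squared poverty gap index (FGT₂) = 0.12569.
After the €8 transfer: below the line — €12, €28; squared poverty gap index (FGT₂) = 0.05349.
Reduction = 0.12569 − 0.05349 = 0.072.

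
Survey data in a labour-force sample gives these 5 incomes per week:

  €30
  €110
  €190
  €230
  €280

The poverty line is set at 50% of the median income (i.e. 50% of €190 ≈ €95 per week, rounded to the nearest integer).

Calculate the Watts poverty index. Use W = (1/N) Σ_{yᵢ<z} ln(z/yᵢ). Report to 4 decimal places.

0.2305

Incomes under z: €30 (q = 1 of N = 5).
ln(z/y) terms: ln(95/30) = 1.1527.
W = 1.152680 / 5 = 0.2305.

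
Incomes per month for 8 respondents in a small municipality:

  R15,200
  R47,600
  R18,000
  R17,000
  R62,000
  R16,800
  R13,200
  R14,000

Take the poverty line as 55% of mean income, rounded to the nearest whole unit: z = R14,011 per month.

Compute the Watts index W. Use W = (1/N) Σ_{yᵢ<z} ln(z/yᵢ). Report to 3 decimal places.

0.008

Incomes under z: R13,200, R14,000 (q = 2 of N = 8).
Log gaps: ln(14011/13200) = 0.0596; ln(14011/14000) = 0.0008.
W = 0.060411 / 8 = 0.008.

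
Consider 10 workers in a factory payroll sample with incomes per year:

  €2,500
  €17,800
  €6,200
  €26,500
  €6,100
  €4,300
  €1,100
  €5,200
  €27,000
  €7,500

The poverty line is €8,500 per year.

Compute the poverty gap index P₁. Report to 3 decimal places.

Poor units: €1,100, €2,500, €4,300, €5,200, €6,100, €6,200, €7,500 (q = 7 of N = 10).
Shortfall ratios: (8500−1100)/8500 = 0.8706; (8500−2500)/8500 = 0.7059; (8500−4300)/8500 = 0.4941; (8500−5200)/8500 = 0.3882; (8500−6100)/8500 = 0.2824; (8500−6200)/8500 = 0.2706; (8500−7500)/8500 = 0.1176.
Sum of shortfalls = 3.129412; P₁ averages over all N: 3.129412 / 10 = 0.313.

0.313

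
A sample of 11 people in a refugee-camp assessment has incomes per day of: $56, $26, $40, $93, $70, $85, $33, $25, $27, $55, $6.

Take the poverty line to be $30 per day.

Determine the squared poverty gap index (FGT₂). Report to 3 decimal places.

0.063

Poor units: $6, $25, $26, $27 (q = 4 of N = 11).
Shortfall ratios: (30−6)/30 = 0.8000; (30−25)/30 = 0.1667; (30−26)/30 = 0.1333; (30−27)/30 = 0.1000.
Squared: 0.6400; 0.0278; 0.0178; 0.0100.
Sum = 0.695556; P₂ = 0.695556 / 11 = 0.063.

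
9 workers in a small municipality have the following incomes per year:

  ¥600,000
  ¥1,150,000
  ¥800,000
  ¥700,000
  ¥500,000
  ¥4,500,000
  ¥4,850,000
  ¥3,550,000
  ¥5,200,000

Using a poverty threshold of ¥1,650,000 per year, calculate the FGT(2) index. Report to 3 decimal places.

Below z: ¥500,000, ¥600,000, ¥700,000, ¥800,000, ¥1,150,000 (q = 5 of N = 9).
Relative gaps: (1650000−500000)/1650000 = 0.6970; (1650000−600000)/1650000 = 0.6364; (1650000−700000)/1650000 = 0.5758; (1650000−800000)/1650000 = 0.5152; (1650000−1150000)/1650000 = 0.3030.
Squared: 0.4858; 0.4050; 0.3315; 0.2654; 0.0918.
Sum = 1.579431; P₂ = 1.579431 / 9 = 0.175.

0.175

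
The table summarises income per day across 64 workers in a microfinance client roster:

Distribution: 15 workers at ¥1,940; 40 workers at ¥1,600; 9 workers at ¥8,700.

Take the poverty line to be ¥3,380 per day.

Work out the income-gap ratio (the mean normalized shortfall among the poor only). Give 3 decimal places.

Incomes under z: 40×¥1,600, 15×¥1,940 (q = 55 of N = 64).
Relative gaps: 0.5266 (×40), 0.4260 (×15); sum = 27.455621.
I averages over the q = 55 poor units only: 27.455621 / 55 = 0.499.

0.499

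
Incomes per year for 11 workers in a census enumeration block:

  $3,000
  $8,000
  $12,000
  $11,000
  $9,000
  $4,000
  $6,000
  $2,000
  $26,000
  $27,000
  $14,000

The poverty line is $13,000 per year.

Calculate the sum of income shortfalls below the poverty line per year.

Incomes under z: $2,000, $3,000, $4,000, $6,000, $8,000, $9,000, $11,000, $12,000 (q = 8 of N = 11).
Individual gaps: 13000−2000 = 11000; 13000−3000 = 10000; 13000−4000 = 9000; 13000−6000 = 7000; 13000−8000 = 5000; 13000−9000 = 4000; 13000−11000 = 2000; 13000−12000 = 1000.
Aggregate gap = $49,000.

$49,000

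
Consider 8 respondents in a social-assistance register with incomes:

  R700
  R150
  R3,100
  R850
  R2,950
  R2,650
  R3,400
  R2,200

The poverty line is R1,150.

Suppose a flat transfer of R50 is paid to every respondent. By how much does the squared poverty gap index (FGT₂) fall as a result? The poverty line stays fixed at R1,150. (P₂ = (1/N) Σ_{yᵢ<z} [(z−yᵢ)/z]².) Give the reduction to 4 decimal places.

0.0158

Before: below the line — R150, R700, R850; squared poverty gap index (FGT₂) = 0.122164.
After the R50 transfer: below the line — R200, R750, R900; squared poverty gap index (FGT₂) = 0.106333.
Reduction = 0.122164 − 0.106333 = 0.0158.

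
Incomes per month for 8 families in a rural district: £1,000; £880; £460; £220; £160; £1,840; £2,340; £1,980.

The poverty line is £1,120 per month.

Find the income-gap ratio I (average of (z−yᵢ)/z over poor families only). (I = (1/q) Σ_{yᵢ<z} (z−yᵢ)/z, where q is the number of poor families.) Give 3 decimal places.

Below z: £160, £220, £460, £880, £1,000 (q = 5 of N = 8).
Relative gaps: 0.8571, 0.8036, 0.5893, 0.2143, 0.1071; sum = 2.571429.
I averages over the q = 5 poor units only: 2.571429 / 5 = 0.514.

0.514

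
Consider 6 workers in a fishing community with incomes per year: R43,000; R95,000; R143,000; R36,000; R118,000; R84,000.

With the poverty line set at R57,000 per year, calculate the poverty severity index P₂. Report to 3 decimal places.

Incomes under z: R36,000, R43,000 (q = 2 of N = 6).
Relative gaps: (57000−36000)/57000 = 0.3684; (57000−43000)/57000 = 0.2456.
Squared: 0.1357; 0.0603.
Sum = 0.196060; P₂ = 0.196060 / 6 = 0.033.

0.033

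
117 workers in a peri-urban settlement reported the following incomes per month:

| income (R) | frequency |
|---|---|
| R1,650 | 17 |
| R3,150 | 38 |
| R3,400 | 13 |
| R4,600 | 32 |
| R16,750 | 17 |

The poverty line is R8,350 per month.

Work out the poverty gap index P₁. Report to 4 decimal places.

Below z: 17×R1,650, 38×R3,150, 13×R3,400, 32×R4,600 (q = 100 of N = 117).
Gap ratios (z−y)/z: (8350−1650)/8350 = 0.8024 (×17); (8350−3150)/8350 = 0.6228 (×38); (8350−3400)/8350 = 0.5928 (×13); (8350−4600)/8350 = 0.4491 (×32).
Sum of shortfalls = 59.383234; P₁ averages over all N: 59.383234 / 117 = 0.5075.

0.5075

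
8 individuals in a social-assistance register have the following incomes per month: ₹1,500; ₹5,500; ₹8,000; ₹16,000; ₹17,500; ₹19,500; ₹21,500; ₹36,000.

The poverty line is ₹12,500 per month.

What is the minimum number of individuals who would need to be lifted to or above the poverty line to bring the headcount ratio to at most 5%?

Currently q = 3 of N = 8 are below the line (H = 0.375).
A headcount ratio of at most 5% allows at most ⌊0.05 × 8⌋ = 0 poor individuals.
So at least 3 − 0 = 3 must be lifted.

3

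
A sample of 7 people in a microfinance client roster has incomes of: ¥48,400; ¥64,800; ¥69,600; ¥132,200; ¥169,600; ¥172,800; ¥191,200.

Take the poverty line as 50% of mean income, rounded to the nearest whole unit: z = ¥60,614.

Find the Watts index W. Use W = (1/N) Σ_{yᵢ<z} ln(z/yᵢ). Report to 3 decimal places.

0.032

Below z: ¥48,400 (q = 1 of N = 7).
Log shortfalls: ln(60614/48400) = 0.2250.
W = 0.225026 / 7 = 0.032.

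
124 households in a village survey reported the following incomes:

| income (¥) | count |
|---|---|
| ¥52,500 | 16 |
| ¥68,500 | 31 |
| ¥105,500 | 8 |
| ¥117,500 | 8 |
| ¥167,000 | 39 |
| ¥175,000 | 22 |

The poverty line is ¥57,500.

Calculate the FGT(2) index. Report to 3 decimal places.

0.001

Poor units: 16×¥52,500 (q = 16 of N = 124).
Shortfall ratios: (57500−52500)/57500 = 0.0870 (×16).
Squared: 0.0076 (×16).
Sum = 0.120983; P₂ = 0.120983 / 124 = 0.001.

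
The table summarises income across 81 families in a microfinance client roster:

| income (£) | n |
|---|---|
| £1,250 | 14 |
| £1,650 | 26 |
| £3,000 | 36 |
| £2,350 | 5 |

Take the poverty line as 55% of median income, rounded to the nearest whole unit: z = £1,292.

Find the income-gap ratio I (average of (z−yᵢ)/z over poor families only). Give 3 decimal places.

Below z: 14×£1,250 (q = 14 of N = 81).
Shortfall ratios (z−y)/z: 0.0325 (×14); sum = 0.455108.
I averages over the q = 14 poor units only: 0.455108 / 14 = 0.033.

0.033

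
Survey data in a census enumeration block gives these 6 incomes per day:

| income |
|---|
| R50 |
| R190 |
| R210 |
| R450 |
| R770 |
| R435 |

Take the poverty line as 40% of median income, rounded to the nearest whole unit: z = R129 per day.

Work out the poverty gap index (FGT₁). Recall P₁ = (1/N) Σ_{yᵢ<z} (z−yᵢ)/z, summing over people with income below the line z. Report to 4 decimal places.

0.1021

Incomes under z: R50 (q = 1 of N = 6).
Shortfall ratios: (129−50)/129 = 0.6124.
Sum of shortfalls = 0.612403; P₁ averages over all N: 0.612403 / 6 = 0.1021.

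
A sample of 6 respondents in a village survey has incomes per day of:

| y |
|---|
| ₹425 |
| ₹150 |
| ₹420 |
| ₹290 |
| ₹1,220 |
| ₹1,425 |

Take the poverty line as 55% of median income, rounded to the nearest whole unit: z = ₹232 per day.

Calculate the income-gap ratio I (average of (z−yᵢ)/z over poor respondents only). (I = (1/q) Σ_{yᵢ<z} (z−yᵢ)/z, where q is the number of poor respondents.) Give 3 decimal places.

Below z: ₹150 (q = 1 of N = 6).
Relative gaps: 0.3534; sum = 0.353448.
The income-gap ratio divides by q (the poor only): 0.353448 / 1 = 0.353.

0.353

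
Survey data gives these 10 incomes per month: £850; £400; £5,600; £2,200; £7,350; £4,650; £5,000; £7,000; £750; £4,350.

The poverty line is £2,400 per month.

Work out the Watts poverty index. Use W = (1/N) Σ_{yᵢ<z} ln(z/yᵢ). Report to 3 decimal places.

0.408

Incomes under z: £400, £750, £850, £2,200 (q = 4 of N = 10).
Log shortfalls: ln(2400/400) = 1.7918; ln(2400/750) = 1.1632; ln(2400/850) = 1.0380; ln(2400/2200) = 0.0870.
W = 4.079909 / 10 = 0.408.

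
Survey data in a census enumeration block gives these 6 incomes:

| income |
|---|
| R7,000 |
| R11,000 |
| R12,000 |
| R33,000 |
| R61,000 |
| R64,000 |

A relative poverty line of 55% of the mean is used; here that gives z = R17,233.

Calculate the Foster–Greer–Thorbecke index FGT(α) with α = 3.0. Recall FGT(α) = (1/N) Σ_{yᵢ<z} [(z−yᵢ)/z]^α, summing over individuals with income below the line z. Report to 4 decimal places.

0.0474

Below the line: R7,000, R11,000, R12,000 (q = 3 of N = 6).
Relative gaps: (17233−7000)/17233 = 0.5938; (17233−11000)/17233 = 0.3617; (17233−12000)/17233 = 0.3037.
Raised to α = 3.0: 0.20938; 0.04732; 0.02800.
Sum = 0.284693; FGT(3.0) = 0.284693 / 6 = 0.0474.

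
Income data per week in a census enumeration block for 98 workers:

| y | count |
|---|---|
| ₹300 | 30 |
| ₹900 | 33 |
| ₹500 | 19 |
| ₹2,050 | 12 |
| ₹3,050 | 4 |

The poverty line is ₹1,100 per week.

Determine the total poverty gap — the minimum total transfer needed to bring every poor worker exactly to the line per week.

Poor units: 30×₹300, 19×₹500, 33×₹900 (q = 82 of N = 98).
Individual gaps: 30×(1100−300) = 24000; 19×(1100−500) = 11400; 33×(1100−900) = 6600.
Aggregate gap = ₹42,000.

₹42,000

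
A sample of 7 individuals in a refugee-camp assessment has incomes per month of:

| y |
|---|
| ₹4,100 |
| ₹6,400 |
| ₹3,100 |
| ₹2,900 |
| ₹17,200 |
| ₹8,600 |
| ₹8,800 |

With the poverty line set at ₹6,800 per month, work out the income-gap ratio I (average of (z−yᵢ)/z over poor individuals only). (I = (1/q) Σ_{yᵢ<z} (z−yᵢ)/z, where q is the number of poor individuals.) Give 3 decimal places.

Below the line: ₹2,900, ₹3,100, ₹4,100, ₹6,400 (q = 4 of N = 7).
Relative gaps: 0.5735, 0.5441, 0.3971, 0.0588; sum = 1.573529.
The income-gap ratio divides by q (the poor only): 1.573529 / 4 = 0.393.

0.393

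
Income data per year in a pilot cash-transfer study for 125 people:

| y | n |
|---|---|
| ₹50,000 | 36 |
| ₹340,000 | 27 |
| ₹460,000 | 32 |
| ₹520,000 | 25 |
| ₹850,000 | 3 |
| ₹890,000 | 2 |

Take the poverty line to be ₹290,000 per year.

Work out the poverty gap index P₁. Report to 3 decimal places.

Incomes under z: 36×₹50,000 (q = 36 of N = 125).
Normalized shortfalls: (290000−50000)/290000 = 0.8276 (×36).
Σ = 29.793103. Dividing by the full population N = 125 gives P₁ = 0.238.

0.238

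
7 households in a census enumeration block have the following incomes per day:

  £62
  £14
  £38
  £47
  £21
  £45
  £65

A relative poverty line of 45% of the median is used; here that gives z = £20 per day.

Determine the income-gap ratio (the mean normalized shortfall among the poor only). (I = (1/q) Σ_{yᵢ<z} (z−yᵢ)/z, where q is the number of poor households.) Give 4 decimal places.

0.3000

Incomes under z: £14 (q = 1 of N = 7).
Relative gaps: 0.3000; sum = 0.300000.
I averages over the q = 1 poor units only: 0.300000 / 1 = 0.3000.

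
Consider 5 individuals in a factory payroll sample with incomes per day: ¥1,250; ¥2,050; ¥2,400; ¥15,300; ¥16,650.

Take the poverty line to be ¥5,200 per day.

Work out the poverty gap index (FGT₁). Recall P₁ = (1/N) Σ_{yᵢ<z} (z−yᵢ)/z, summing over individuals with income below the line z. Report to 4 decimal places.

Poor units: ¥1,250, ¥2,050, ¥2,400 (q = 3 of N = 5).
Shortfall ratios: (5200−1250)/5200 = 0.7596; (5200−2050)/5200 = 0.6058; (5200−2400)/5200 = 0.5385.
Σ = 1.903846. Dividing by the full population N = 5 gives P₁ = 0.3808.

0.3808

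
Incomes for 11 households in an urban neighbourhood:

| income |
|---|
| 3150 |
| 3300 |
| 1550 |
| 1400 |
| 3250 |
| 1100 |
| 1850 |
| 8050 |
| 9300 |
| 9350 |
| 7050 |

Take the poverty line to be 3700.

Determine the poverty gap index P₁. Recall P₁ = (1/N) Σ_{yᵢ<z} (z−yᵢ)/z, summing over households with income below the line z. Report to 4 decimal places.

0.2531

Below the line: 1100, 1400, 1550, 1850, 3150, 3250, 3300 (q = 7 of N = 11).
Gap ratios (z−y)/z: (3700−1100)/3700 = 0.7027; (3700−1400)/3700 = 0.6216; (3700−1550)/3700 = 0.5811; (3700−1850)/3700 = 0.5000; (3700−3150)/3700 = 0.1486; (3700−3250)/3700 = 0.1216; (3700−3300)/3700 = 0.1081.
Sum of shortfalls = 2.783784; P₁ averages over all N: 2.783784 / 11 = 0.2531.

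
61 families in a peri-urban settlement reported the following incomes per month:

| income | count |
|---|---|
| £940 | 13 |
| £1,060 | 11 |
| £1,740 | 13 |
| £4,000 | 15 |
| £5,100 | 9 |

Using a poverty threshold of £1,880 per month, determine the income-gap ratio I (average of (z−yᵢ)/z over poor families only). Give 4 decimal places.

Poor units: 13×£940, 11×£1,060, 13×£1,740 (q = 37 of N = 61).
Relative gaps: 0.5000 (×13), 0.4362 (×11), 0.0745 (×13); sum = 12.265957.
The income-gap ratio divides by q (the poor only): 12.265957 / 37 = 0.3315.

0.3315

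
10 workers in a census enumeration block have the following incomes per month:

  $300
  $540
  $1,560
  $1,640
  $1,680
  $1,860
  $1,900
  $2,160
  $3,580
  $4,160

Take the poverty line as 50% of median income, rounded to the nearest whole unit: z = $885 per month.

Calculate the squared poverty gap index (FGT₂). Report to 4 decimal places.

Incomes under z: $300, $540 (q = 2 of N = 10).
Normalized shortfalls: (885−300)/885 = 0.6610; (885−540)/885 = 0.3898.
Squared: 0.4369; 0.1520.
Sum = 0.588911; P₂ = 0.588911 / 10 = 0.0589.

0.0589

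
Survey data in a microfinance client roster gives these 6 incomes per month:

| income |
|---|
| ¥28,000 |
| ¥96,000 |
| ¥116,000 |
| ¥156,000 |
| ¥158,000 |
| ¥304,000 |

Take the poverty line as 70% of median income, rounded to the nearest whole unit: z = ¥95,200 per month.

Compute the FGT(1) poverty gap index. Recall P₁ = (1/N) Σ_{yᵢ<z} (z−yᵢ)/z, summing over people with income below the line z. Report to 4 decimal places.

0.1176

Incomes under z: ¥28,000 (q = 1 of N = 6).
Relative gaps: (95200−28000)/95200 = 0.7059.
Σ = 0.705882. Dividing by the full population N = 6 gives P₁ = 0.1176.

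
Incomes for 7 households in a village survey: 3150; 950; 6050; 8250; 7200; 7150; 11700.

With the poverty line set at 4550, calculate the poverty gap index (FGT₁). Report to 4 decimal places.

0.1570

Incomes under z: 950, 3150 (q = 2 of N = 7).
Relative gaps: (4550−950)/4550 = 0.7912; (4550−3150)/4550 = 0.3077.
Sum of shortfalls = 1.098901; P₁ averages over all N: 1.098901 / 7 = 0.1570.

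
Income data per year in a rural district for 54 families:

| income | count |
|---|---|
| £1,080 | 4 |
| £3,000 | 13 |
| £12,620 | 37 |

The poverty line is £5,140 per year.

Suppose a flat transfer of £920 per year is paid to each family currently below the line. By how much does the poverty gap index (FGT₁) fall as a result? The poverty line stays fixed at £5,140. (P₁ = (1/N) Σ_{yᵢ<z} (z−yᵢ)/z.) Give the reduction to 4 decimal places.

Before: below the line — 4×£1,080, 13×£3,000; poverty gap index (FGT₁) = 0.158740.
After the £920 transfer: below the line — 4×£2,000, 13×£3,920; poverty gap index (FGT₁) = 0.102392.
Reduction = 0.158740 − 0.102392 = 0.0563.

0.0563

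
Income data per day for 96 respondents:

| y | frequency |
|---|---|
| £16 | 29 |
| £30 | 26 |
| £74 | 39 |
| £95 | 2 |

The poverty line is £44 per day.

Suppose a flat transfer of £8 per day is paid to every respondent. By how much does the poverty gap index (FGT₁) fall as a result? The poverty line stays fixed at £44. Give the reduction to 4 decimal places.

Before: below the line — 29×£16, 26×£30; poverty gap index (FGT₁) = 0.278409.
After the £8 transfer: below the line — 29×£24, 26×£38; poverty gap index (FGT₁) = 0.174242.
Reduction = 0.278409 − 0.174242 = 0.1042.

0.1042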